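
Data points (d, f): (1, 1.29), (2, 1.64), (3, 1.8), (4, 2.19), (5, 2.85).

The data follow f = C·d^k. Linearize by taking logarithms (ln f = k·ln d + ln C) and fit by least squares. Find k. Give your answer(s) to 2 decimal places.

Linearized form: ln f = k·ln d + ln C. From the 5 transformed points,
Σln d = 4.7875, Σ(ln d)² = 6.1995, Σln f = 3.1683, Σln d·ln f = 3.7610.
Equations: 6.1995·k + 4.7875·ln C = 3.7610;  4.7875·k + 5·ln C = 3.1683.
Solving (det = 8.0774): k = 0.45019, ln C = 0.20261.

k = 0.45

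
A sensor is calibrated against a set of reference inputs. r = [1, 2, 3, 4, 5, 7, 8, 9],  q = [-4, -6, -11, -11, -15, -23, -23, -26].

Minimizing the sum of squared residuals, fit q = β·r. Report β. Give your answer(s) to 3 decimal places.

Normal-equation sums: Σr·r = 249.
Right-hand side: Σr·q = -747.
β = (-747)/249 = -3.

β = -3.000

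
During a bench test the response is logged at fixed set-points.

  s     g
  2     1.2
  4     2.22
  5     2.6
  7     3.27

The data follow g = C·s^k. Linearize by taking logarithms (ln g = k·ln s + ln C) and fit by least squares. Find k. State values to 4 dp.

Let Y = ln g. Fitting Y = k·ln s + ln C by least squares:
Σln s = 5.6348, Σ(ln s)² = 8.7791, Σln g = 3.1201, Σln s·ln g = 5.0753.
Equations: 8.7791·k + 5.6348·ln C = 5.0753;  5.6348·k + 4·ln C = 3.1201.
Δ = 8.7791·4 − (5.6348)² = 3.3656; k = (5.0753·4 − 5.6348·3.1201)/3.3656 = 0.80813, ln C = (8.7791·3.1201 − 5.6348·5.0753)/3.3656 = -0.35838.

k = 0.8081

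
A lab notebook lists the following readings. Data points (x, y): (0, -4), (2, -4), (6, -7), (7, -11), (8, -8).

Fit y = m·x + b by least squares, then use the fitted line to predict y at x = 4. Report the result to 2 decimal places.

With design matrix A, AᵀA = [[153, 23]; [23, 5]] and Aᵀy = [-191, -34]ᵀ.
Determinant 153·5 − 23² = 236.
m = ((-191)·5 − 23·(-34))/236 = -173/236; b = (153·(-34) − 23·(-191))/236 = -809/236.
At x = 4: ŷ = (-173/236)·(4) + (-809/236)·(1) = -1501/236.

ŷ = -6.36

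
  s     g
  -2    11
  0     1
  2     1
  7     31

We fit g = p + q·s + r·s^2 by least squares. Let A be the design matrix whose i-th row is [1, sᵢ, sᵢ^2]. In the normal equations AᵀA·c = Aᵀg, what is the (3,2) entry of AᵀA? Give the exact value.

Row 3 ↔ basis s^2, column 2 ↔ basis s, so (AᵀA)_{3,2} = Σᵢ (s^2)·(s) = (4)·(-2) + (0)·(0) + (4)·(2) + (49)·(7) = 343.

343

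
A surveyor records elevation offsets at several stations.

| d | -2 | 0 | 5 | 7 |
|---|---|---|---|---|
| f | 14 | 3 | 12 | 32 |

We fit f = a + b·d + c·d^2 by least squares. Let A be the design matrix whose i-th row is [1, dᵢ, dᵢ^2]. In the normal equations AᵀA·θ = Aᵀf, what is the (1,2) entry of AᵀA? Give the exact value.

Row 1 ↔ basis 1, column 2 ↔ basis d, so (AᵀA)_{1,2} = Σᵢ d = (1)·(-2) + (1)·(0) + (1)·(5) + (1)·(7) = 10.

10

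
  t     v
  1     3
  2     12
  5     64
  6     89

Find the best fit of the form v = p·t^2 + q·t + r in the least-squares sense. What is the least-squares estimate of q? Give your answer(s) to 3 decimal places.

q = 3.235

Sums needed: Σt^2·t^2 = 1938, Σt^2·t = 350, Σt^2 = 66, Σt·t = 66, Σt = 14, Σ1 = 4.
Moment sums: Σt^2·v = 4855, Σt·v = 881, Σv = 168.
Inverting the 3×3 Gram matrix, [p, q, r]ᵀ = [2, 55/17, -79/34]ᵀ.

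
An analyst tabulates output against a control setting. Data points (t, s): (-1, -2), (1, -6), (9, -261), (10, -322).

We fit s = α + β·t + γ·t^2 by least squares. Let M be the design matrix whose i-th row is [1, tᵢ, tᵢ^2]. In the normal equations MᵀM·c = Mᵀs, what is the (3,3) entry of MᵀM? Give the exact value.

16563

Row 3 ↔ basis t^2, column 3 ↔ basis t^2, so (MᵀM)_{3,3} = Σᵢ (t^2)·(t^2) = (1)·(1) + (1)·(1) + (81)·(81) + (100)·(100) = 16563.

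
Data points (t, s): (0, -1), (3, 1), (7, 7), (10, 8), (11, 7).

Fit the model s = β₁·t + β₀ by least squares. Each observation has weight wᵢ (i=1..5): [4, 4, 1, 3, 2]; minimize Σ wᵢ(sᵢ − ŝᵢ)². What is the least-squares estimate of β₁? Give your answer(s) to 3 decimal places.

β₁ = 0.850

The normal equations are: 627·β₁ + 71·β₀ = 455;  71·β₁ + 14·β₀ = 45.
Determinant 627·14 − 71² = 3737.
β₁ = (455·14 − 71·45)/3737 = 3175/3737; β₀ = (627·45 − 71·455)/3737 = -4090/3737.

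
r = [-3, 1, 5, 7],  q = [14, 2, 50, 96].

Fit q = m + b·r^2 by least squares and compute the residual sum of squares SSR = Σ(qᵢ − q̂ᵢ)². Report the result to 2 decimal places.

SSR = 10.95

From the data, Σ1 = 4, Σr^2 = 84, Σr^2·r^2 = 3108.
Moment sums: Σq = 162, Σr^2·q = 6082.
MᵀM·[m, b]ᵀ = Mᵀq becomes [[4, 84]; [84, 3108]]·[m, b]ᵀ = [162, 6082]ᵀ.
Determinant 4·3108 − 84² = 5376.
m = (162·3108 − 84·6082)/5376 = -11/8; b = (4·6082 − 84·162)/5376 = 335/168.
Residuals: -18/7, 29/21, 32/21, -1/3; SSR = 230/21.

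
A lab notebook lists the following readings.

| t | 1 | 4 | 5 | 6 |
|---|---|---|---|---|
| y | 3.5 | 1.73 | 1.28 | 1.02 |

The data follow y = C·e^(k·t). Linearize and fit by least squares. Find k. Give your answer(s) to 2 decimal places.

Linearized form: ln y = k·t + ln C. From the 4 transformed points,
Σt = 16.0000, Σ(t)² = 78.0000, Σln y = 2.0675, Σt·ln y = 4.7984.
Normal system: [[78.0000, 16.0000]; [16.0000, 4]]·[k, ln C]ᵀ = [4.7984, 2.0675]ᵀ.
Slope k = (n·Σt·ln y − Σt·Σln y)/(n·Σ(t)² − (Σt)²) = (4·4.7984 − 16.0000·2.0675)/56.0000 = -0.24799; ln C = (Σln y − k·Σt)/n = 1.50884.

k = -0.25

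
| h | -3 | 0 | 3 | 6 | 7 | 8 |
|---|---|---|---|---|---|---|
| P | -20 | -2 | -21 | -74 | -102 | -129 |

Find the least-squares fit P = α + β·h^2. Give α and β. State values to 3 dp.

α = -2.440, β = -1.996

Forming MᵀM = [[6, 167]; [167, 7955]] and MᵀP = [-348, -16287]ᵀ gives MᵀM·[α, β]ᵀ = MᵀP.
Δ = 6·7955 − 167² = 19841.
α = ((-348)·7955 − 167·(-16287))/19841 = -48411/19841; β = (6·(-16287) − 167·(-348))/19841 = -39606/19841.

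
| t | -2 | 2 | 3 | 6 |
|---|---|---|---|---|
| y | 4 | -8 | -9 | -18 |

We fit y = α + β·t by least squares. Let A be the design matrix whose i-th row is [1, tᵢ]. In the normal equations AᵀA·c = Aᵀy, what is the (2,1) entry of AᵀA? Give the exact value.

Row 2 ↔ basis t, column 1 ↔ basis 1, so (AᵀA)_{2,1} = Σᵢ t = (-2)·(1) + (2)·(1) + (3)·(1) + (6)·(1) = 9.

9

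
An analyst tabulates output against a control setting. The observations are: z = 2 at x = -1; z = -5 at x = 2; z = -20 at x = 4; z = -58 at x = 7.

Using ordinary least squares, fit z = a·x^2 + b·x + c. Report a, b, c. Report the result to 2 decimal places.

With design matrix A, AᵀA = [[2674, 414, 70]; [414, 70, 12]; [70, 12, 4]] and Aᵀz = [-3180, -498, -81]ᵀ.
Solving the 3×3 system (Gaussian elimination) gives a = -31/30, b = -13/10, c = 26/15.

a = -1.03, b = -1.30, c = 1.73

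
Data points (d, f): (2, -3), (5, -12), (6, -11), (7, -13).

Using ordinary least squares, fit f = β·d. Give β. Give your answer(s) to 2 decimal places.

Normal-equation sums: Σd·d = 114.
Right-hand side: Σd·f = -223.
Normal equations: [[114]]·[β]ᵀ = [-223]ᵀ.
β = (-223)/114 = -1.95614.

β = -1.96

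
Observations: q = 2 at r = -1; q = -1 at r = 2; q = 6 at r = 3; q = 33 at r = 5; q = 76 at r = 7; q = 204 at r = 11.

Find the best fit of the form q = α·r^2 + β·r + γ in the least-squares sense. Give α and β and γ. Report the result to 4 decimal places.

XᵀX·[α, β, γ]ᵀ = Xᵀq reads: 17765·α + 1833·β + 209·γ = 29285;  1833·α + 209·β + 27·γ = 2955;  209·α + 27·β + 6·γ = 320.
(Σr^2·r^2 = 17765, Σr^2·r = 1833, Σr^2 = 209, Σr·r = 209, Σr = 27, Σ1 = 6, Σr^2·q = 29285, Σr·q = 2955, Σq = 320.)
Row-reducing yields α = 1007/518, β = -6513/2590, γ = -3972/1295.

α = 1.9440, β = -2.5147, γ = -3.0672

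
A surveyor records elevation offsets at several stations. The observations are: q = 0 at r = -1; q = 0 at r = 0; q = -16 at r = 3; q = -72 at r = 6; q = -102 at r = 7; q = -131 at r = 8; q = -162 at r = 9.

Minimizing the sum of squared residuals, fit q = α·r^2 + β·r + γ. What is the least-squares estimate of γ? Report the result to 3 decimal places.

γ = 1.247

Sums needed: Σr^2·r^2 = 14436, Σr^2·r = 1826, Σr^2 = 240, Σr·r = 240, Σr = 32, Σ1 = 7.
Right-hand side: Σr^2·q = -29240, Σr·q = -3700, Σq = -483.
So MᵀM·[α, β, γ]ᵀ = Mᵀq: [[14436, 1826, 240]; [1826, 240, 32]; [240, 32, 7]]·[α, β, γ]ᵀ = [-29240, -3700, -483]ᵀ.
Solving the 3×3 system (Gaussian elimination) gives α = -176474/88361, β = -34256/88361, γ = 8479/6797.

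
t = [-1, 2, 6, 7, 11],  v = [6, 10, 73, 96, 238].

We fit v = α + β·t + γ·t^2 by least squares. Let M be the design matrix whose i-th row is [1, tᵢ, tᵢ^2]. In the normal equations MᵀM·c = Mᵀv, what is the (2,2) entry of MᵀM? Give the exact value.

Row 2 ↔ basis t, column 2 ↔ basis t, so (MᵀM)_{2,2} = Σᵢ (t)·(t) = (-1)·(-1) + (2)·(2) + (6)·(6) + (7)·(7) + (11)·(11) = 211.

211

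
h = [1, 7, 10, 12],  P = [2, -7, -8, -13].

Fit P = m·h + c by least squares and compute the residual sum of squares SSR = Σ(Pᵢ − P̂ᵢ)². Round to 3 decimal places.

SSR = 4.768

Sums needed: Σh·h = 294, Σh = 30, Σ1 = 4.
And Σh·P = -283, ΣP = -26.
Normal equations: [[294, 30]; [30, 4]]·[m, c]ᵀ = [-283, -26]ᵀ.
Eliminating c: 4·(row 1) − 30·(row 2) gives 276·m = 4·(-283) − 30·(-26) = -352, so m = -88/69.
Then c = ((-26) − 30·(-88/69))/4 = 141/46.
Residuals: 29/138, -157/138, 233/138, -35/46; SSR = 329/69.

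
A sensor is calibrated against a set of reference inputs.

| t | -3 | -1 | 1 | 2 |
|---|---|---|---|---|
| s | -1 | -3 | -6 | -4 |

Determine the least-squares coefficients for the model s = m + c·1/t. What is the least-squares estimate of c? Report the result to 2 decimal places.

c = -1.73

From the data, Σ1 = 4, Σ1/t = 1/6, Σ1/t·1/t = 85/36.
Right-hand side: Σs = -14, Σ1/t·s = -14/3.
Eliminating c: (85/36)·(row 1) − (1/6)·(row 2) gives (113/12)·m = (85/36)·(-14) − (1/6)·(-14/3) = -581/18, so m = -1162/339.
Then c = ((-14/3) − (1/6)·(-1162/339))/(85/36) = -196/113.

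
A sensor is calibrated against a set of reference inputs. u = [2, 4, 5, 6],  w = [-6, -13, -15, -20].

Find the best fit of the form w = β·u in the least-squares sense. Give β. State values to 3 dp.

MᵀM·[β]ᵀ = Mᵀw reads: 81·β = -259.
Hence β = -259 / 81 ≈ -3.19753.

β = -3.198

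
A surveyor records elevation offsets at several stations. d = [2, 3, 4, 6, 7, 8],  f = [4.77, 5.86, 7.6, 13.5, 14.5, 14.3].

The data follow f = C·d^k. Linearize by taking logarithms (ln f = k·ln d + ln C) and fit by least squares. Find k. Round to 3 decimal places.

k = 0.902

Taking logs, ln f = k·ln d + ln C, so regress ln f on ln d.
Σln d = 8.9952, Σ(ln d)² = 14.9303, Σln f = 13.2957, Σln d·ln f = 21.2360.
Equations: 14.9303·k + 8.9952·ln C = 21.2360;  8.9952·k + 6·ln C = 13.2957.
Solving (det = 8.6686): k = 0.90192, ln C = 0.86380.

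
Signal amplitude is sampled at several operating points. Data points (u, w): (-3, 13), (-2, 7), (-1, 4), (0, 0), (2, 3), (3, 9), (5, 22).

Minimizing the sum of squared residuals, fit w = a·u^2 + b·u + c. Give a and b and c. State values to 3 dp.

a = 1.024, b = -0.878, c = 1.184

With design matrix X, XᵀX = [[820, 124, 52]; [124, 52, 4]; [52, 4, 7]] and Xᵀw = [792, 86, 58]ᵀ.
Row-reducing yields a = 1261/1232, b = -295/336, c = 547/462.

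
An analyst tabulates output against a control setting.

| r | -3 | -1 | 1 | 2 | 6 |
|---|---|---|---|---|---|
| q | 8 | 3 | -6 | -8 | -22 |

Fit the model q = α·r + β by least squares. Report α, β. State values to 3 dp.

α = -3.391, β = -1.609

From the data, Σr·r = 51, Σr = 5, Σ1 = 5.
For Mᵀq: Σr·q = -181, Σq = -25.
So MᵀM·[α, β]ᵀ = Mᵀq: [[51, 5]; [5, 5]]·[α, β]ᵀ = [-181, -25]ᵀ.
Determinant 51·5 − 5² = 230.
α = ((-181)·5 − 5·(-25))/230 = -78/23; β = (51·(-25) − 5·(-181))/230 = -37/23.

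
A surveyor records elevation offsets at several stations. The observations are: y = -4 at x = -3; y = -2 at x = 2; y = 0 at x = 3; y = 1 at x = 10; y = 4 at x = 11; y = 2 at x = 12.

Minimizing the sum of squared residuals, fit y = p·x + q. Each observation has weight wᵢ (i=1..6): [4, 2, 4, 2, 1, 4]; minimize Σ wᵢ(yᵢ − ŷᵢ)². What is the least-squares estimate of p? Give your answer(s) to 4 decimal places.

Setting ∂/∂p … = 0 gives: 977·p + 83·q = 200;  83·p + 17·q = -6.
(Σwᵢ·x·x = 977, Σwᵢ·x = 83, Σwᵢ·1 = 17, Σwᵢ·x·y = 200, Σwᵢ·y = -6.)
Δ = 977·17 − 83² = 9720.
p = (200·17 − 83·(-6))/9720 = 1949/4860; q = (977·(-6) − 83·200)/9720 = -11231/4860.

p = 0.4010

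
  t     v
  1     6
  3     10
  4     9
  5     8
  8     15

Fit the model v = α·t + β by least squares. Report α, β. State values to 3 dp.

Forming AᵀA = [[115, 21]; [21, 5]] and Aᵀv = [232, 48]ᵀ gives AᵀA·[α, β]ᵀ = Aᵀv.
Δ = 115·5 − 21² = 134.
α = (232·5 − 21·48)/134 = 76/67; β = (115·48 − 21·232)/134 = 324/67.

α = 1.134, β = 4.836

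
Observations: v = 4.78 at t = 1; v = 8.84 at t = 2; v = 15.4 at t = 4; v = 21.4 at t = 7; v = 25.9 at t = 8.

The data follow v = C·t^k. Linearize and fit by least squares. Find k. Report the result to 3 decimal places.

k = 0.787

Linearized form: ln v = k·ln t + ln C. From the 5 transformed points,
Σln t = 6.1048, Σ(ln t)² = 10.5129, Σln v = 12.7957, Σln t·ln v = 18.0293.
Equations: 10.5129·k + 6.1048·ln C = 18.0293;  6.1048·k + 5·ln C = 12.7957.
Δ = 10.5129·5 − (6.1048)² = 15.2960; k = (18.0293·5 − 6.1048·12.7957)/15.2960 = 0.78656, ln C = (10.5129·12.7957 − 6.1048·18.0293)/15.2960 = 1.59879.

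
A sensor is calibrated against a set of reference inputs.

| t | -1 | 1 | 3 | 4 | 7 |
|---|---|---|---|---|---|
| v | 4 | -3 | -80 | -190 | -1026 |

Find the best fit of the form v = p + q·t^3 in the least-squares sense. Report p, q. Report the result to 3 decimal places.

p = 0.811, q = -2.993

From the data, Σ1 = 5, Σt^3 = 434, Σt^3·t^3 = 122476.
For Aᵀv: Σv = -1295, Σt^3·v = -366245.
Normal equations: [[5, 434]; [434, 122476]]·[p, q]ᵀ = [-1295, -366245]ᵀ.
Eliminating q: 122476·(row 1) − 434·(row 2) gives 424024·p = 122476·(-1295) − 434·(-366245) = 343910, so p = 171955/212012.
Then q = ((-366245) − 434·(171955/212012))/122476 = -1269195/424024.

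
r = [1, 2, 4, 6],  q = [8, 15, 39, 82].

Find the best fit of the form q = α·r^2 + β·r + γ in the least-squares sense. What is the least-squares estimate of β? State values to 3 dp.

The normal system XᵀX·[α, β, γ]ᵀ = Xᵀq is [[1569, 289, 57]; [289, 57, 13]; [57, 13, 4]]·[α, β, γ]ᵀ = [3644, 686, 144]ᵀ.
Solving the 3×3 system (Gaussian elimination) gives α = 1729/796, β = -397/796, γ = 1327/199.

β = -0.499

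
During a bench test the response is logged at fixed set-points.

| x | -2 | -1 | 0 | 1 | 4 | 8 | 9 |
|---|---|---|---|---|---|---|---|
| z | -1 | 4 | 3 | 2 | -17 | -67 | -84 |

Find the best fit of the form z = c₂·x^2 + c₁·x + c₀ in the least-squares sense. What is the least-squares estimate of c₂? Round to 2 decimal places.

The normal system MᵀM·[c₂, c₁, c₀]ᵀ = Mᵀz is [[10931, 1297, 167]; [1297, 167, 19]; [167, 19, 7]]·[c₂, c₁, c₀]ᵀ = [-11362, -1360, -160]ᵀ.
Row-reducing yields c₂ = -157244/157521, c₁ = -113927/157521, c₀ = 153381/52507.

c₂ = -1.00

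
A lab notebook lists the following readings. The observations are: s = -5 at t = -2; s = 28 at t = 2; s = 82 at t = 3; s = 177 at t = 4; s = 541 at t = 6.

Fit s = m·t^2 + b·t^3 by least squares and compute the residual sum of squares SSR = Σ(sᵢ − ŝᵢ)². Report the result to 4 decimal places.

SSR = 2.0369

Forming AᵀA = [[1665, 9043]; [9043, 51609]] and Aᵀs = [23138, 130662]ᵀ gives AᵀA·[m, b]ᵀ = Aᵀs.
Determinant 1665·51609 − 9043² = 4153136.
m = (23138·51609 − 9043·130662)/4153136 = 784536/259571; b = (1665·130662 − 9043·23138)/4153136 = 519706/259571.
Residuals: -278351/259571, -27804/259571, 191936/259571, 130307/259571, -71881/259571; SSR = 528713/259571.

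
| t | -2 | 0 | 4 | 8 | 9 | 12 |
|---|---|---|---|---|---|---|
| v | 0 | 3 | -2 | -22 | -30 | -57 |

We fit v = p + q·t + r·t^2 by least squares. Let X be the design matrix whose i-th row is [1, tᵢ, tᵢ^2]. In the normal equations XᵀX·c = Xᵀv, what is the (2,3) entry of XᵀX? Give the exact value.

3025

Row 2 ↔ basis t, column 3 ↔ basis t^2, so (XᵀX)_{2,3} = Σᵢ (t)·(t^2) = (-2)·(4) + (0)·(0) + (4)·(16) + (8)·(64) + (9)·(81) + (12)·(144) = 3025.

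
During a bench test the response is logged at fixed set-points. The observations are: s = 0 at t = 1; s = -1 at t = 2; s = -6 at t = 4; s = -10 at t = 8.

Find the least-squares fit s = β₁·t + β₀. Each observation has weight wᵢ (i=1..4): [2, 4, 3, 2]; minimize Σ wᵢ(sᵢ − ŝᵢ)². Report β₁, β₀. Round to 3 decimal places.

Normal-equation sums: Σwᵢ·t·t = 194, Σwᵢ·t = 38, Σwᵢ·1 = 11.
Right-hand side: Σwᵢ·t·s = -240, Σwᵢ·s = -42.
det = 194·11 − 38² = 690.
β₁ = ((-240)·11 − 38·(-42))/690 = -174/115; β₀ = (194·(-42) − 38·(-240))/690 = 162/115.

β₁ = -1.513, β₀ = 1.409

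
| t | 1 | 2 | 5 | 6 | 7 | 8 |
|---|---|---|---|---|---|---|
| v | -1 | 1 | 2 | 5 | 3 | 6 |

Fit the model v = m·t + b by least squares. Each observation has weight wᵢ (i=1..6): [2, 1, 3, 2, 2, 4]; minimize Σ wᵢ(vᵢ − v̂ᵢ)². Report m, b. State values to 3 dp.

The normal equations are: 507·m + 77·b = 324;  77·m + 14·b = 45.
Δ = 507·14 − 77² = 1169.
m = (324·14 − 77·45)/1169 = 153/167; b = (507·45 − 77·324)/1169 = -2133/1169.

m = 0.916, b = -1.825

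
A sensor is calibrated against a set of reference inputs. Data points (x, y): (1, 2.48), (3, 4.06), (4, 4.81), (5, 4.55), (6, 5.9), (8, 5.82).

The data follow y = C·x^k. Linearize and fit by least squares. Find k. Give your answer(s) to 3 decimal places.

k = 0.426

Taking logs, ln y = k·ln x + ln C, so regress ln y on ln x.
AᵀA = [[13.2535, 7.9655]; [7.9655, 6]], rhs = [12.9981, 8.9315]ᵀ  (here Σln x = 7.9655, Σ(ln x)² = 13.2535, Σln y = 8.9315, Σln x·ln y = 12.9981).
Solving (det = 16.0713): k = 0.42587, ln C = 0.92320.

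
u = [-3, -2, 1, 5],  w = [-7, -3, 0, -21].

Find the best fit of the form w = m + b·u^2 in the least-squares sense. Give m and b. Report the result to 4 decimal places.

The normal system XᵀX·[m, b]ᵀ = Xᵀw is [[4, 39]; [39, 723]]·[m, b]ᵀ = [-31, -600]ᵀ.
Δ = 4·723 − 39² = 1371.
m = ((-31)·723 − 39·(-600))/1371 = 329/457; b = (4·(-600) − 39·(-31))/1371 = -397/457.

m = 0.7199, b = -0.8687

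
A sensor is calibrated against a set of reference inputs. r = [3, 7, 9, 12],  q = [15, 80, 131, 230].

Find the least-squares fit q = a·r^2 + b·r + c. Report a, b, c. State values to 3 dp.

a = 1.524, b = 1.034, c = -1.831

MᵀM·[a, b, c]ᵀ = Mᵀq reads: 29779·a + 2827·b + 283·c = 47786;  2827·a + 283·b + 31·c = 4544;  283·a + 31·b + 4·c = 456.
Inverting the 3×3 Gram matrix, [a, b, c]ᵀ = [15709/10308, 10655/10308, -1573/859]ᵀ.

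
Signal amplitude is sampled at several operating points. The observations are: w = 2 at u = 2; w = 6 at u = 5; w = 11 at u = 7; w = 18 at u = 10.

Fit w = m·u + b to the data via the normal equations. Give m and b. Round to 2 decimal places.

The normal equations are: 178·m + 24·b = 291;  24·m + 4·b = 37.
(Σu·u = 178, Σu = 24, Σ1 = 4, Σu·w = 291, Σw = 37.)
det = 178·4 − 24² = 136.
m = (291·4 − 24·37)/136 = 69/34; b = (178·37 − 24·291)/136 = -199/68.

m = 2.03, b = -2.93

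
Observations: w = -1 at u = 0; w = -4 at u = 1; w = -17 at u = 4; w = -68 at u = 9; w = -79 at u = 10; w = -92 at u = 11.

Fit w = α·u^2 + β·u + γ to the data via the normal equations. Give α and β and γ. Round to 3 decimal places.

α = -0.572, β = -2.099, γ = -0.871

Normal-equation sums: Σu^2·u^2 = 31459, Σu^2·u = 3125, Σu^2 = 319, Σu·u = 319, Σu = 35, Σ1 = 6.
Moment sums: Σu^2·w = -24816, Σu·w = -2486, Σw = -261.
Normal equations: [[31459, 3125, 319]; [3125, 319, 35]; [319, 35, 6]]·[α, β, γ]ᵀ = [-24816, -2486, -261]ᵀ.
Row-reducing yields α = -14323/25062, β = -52603/25062, γ = -3640/4177.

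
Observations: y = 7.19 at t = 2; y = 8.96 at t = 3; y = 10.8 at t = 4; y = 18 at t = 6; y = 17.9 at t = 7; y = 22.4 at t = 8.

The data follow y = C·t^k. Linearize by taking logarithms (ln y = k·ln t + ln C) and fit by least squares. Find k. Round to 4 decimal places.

k = 0.8314

Let Y = ln y. Fitting Y = k·ln t + ln C by least squares:
AᵀA = [[14.9303, 8.9952]; [8.9952, 6]], rhs = [24.3326, 15.4292]ᵀ  (here Σln t = 8.9952, Σ(ln t)² = 14.9303, Σln y = 15.4292, Σln t·ln y = 24.3326).
Δ = 14.9303·6 − (8.9952)² = 8.6686; k = (24.3326·6 − 8.9952·15.4292)/8.6686 = 0.83143, ln C = (14.9303·15.4292 − 8.9952·24.3326)/8.6686 = 1.32506.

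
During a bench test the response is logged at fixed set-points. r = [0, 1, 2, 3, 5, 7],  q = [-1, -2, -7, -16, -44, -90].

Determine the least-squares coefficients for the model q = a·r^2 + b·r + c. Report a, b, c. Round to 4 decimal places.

The normal system XᵀX·[a, b, c]ᵀ = Xᵀq is [[3124, 504, 88]; [504, 88, 18]; [88, 18, 6]]·[a, b, c]ᵀ = [-5684, -914, -160]ᵀ.
Inverting the 3×3 Gram matrix, [a, b, c]ᵀ = [-3491/1775, 397/355, -2087/1775]ᵀ.

a = -1.9668, b = 1.1183, c = -1.1758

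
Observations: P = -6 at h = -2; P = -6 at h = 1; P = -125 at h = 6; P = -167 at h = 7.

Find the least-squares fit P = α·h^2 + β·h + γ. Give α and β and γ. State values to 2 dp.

Forming AᵀA = [[3714, 552, 90]; [552, 90, 12]; [90, 12, 4]] and AᵀP = [-12713, -1913, -304]ᵀ gives AᵀA·[α, β, γ]ᵀ = AᵀP.
Inverting the 3×3 Gram matrix, [α, β, γ]ᵀ = [-5810/1947, -11501/3894, 3/1298]ᵀ.

α = -2.98, β = -2.95, γ = 0.00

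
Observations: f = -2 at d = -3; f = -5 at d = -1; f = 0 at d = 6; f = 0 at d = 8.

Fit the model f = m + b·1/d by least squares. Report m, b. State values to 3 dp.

m = -0.617, b = 4.352

Forming AᵀA = [[4, -25/24]; [-25/24, 665/576]] and Aᵀf = [-7, 17/3]ᵀ gives AᵀA·[m, b]ᵀ = Aᵀf.
det = 4·(665/576) − (-25/24)² = 2035/576.
m = ((-7)·(665/576) − (-25/24)·(17/3))/(2035/576) = -251/407; b = (4·(17/3) − (-25/24)·(-7))/(2035/576) = 8856/2035.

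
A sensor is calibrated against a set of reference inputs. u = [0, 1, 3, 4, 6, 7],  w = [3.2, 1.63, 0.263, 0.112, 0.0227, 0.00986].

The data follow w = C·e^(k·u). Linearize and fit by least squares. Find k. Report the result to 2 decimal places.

k = -0.84

Linearized form: ln w = k·u + ln C. From the 6 transformed points,
Over the data: Σu = 21.0000, Σ(u)² = 111.0000, Σln w = -10.2778, Σu·ln w = -67.3225.
Normal system: [[111.0000, 21.0000]; [21.0000, 6]]·[k, ln C]ᵀ = [-67.3225, -10.2778]ᵀ.
Slope k = (n·Σu·ln w − Σu·Σln w)/(n·Σ(u)² − (Σu)²) = (6·-67.3225 − 21.0000·-10.2778)/225.0000 = -0.83601; ln C = (Σln w − k·Σu)/n = 1.21306.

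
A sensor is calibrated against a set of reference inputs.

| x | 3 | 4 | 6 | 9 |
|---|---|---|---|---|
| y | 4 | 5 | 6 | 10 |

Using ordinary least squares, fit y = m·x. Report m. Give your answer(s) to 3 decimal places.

m = 1.113

Sums needed: Σx·x = 142.
And Σx·y = 158.
Hence m = 158 / 142 ≈ 1.11268.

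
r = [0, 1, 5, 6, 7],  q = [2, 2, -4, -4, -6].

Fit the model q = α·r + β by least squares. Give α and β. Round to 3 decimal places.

α = -1.186, β = 2.505

The normal system AᵀA·[α, β]ᵀ = Aᵀq is [[111, 19]; [19, 5]]·[α, β]ᵀ = [-84, -10]ᵀ.
Δ = 111·5 − 19² = 194.
α = ((-84)·5 − 19·(-10))/194 = -115/97; β = (111·(-10) − 19·(-84))/194 = 243/97.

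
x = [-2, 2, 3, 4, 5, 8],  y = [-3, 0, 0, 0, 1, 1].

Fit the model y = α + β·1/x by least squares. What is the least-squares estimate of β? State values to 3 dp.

With design matrix M, MᵀM = [[6, 109/120]; [109/120, 10501/14400]] and Mᵀy = [-1, 73/40]ᵀ.
Δ = 6·(10501/14400) − (109/120)² = 2045/576.
α = ((-1)·(10501/14400) − (109/120)·(73/40))/(2045/576) = -34372/51125; β = (6·(73/40) − (109/120)·(-1))/(2045/576) = 34152/10225.

β = 3.340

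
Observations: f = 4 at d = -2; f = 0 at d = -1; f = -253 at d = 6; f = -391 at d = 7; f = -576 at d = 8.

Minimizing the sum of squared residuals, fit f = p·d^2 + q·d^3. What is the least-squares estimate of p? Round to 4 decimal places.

p = -1.0379

Sums needed: Σd^2·d^2 = 7810, Σd^2·d^3 = 57318, Σd^3·d^3 = 426514.
Right-hand side: Σd^2·f = -65115, Σd^3·f = -483705.
Eliminating q: 426514·(row 1) − 57318·(row 2) gives 45721216·p = 426514·(-65115) − 57318·(-483705) = -47455920, so p = -2965995/2857576.
Then q = ((-483705) − 57318·(-2965995/2857576))/426514 = -2842155/2857576.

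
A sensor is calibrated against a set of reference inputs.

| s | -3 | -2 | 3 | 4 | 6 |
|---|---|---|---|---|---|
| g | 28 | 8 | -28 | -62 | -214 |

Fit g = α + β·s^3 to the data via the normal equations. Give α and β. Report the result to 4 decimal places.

From the data, Σ1 = 5, Σs^3 = 272, Σs^3·s^3 = 52274.
Moment sums: Σg = -268, Σs^3·g = -51768.
Normal equations: [[5, 272]; [272, 52274]]·[α, β]ᵀ = [-268, -51768]ᵀ.
Eliminating β: 52274·(row 1) − 272·(row 2) gives 187386·α = 52274·(-268) − 272·(-51768) = 71464, so α = 35732/93693.
Then β = ((-51768) − 272·(35732/93693))/52274 = -92972/93693.

α = 0.3814, β = -0.9923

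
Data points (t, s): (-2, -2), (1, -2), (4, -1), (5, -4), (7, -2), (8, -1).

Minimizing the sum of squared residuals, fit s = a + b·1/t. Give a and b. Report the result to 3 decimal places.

a = -1.996, b = -0.022

Compute the Gram sums: Σ1 = 6, Σ1/t = 341/280, Σ1/t·1/t = 108861/78400.
Right-hand side: Σs = -12, Σ1/t·s = -689/280.
det = 6·(108861/78400) − (341/280)² = 107377/15680.
a = ((-12)·(108861/78400) − (341/280)·(-689/280))/(107377/15680) = -1071383/536885; b = (6·(-689/280) − (341/280)·(-12))/(107377/15680) = -2352/107377.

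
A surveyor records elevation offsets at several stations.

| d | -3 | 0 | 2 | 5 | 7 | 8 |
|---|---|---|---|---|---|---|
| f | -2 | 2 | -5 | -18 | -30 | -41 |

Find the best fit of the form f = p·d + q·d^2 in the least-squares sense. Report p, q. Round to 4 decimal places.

Normal-equation sums: Σd·d = 151, Σd·d^2 = 961, Σd^2·d^2 = 7219.
Moment sums: Σd·f = -632, Σd^2·f = -4582.
Determinant 151·7219 − 961² = 166548.
p = ((-632)·7219 − 961·(-4582))/166548 = -79553/83274; q = (151·(-4582) − 961·(-632))/166548 = -42265/83274.

p = -0.9553, q = -0.5075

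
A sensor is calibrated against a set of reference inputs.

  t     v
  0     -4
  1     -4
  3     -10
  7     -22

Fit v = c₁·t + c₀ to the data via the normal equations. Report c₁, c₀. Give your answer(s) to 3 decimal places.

Compute the Gram sums: Σt·t = 59, Σt = 11, Σ1 = 4.
Right-hand side: Σt·v = -188, Σv = -40.
Normal equations: [[59, 11]; [11, 4]]·[c₁, c₀]ᵀ = [-188, -40]ᵀ.
Determinant 59·4 − 11² = 115.
c₁ = ((-188)·4 − 11·(-40))/115 = -312/115; c₀ = (59·(-40) − 11·(-188))/115 = -292/115.

c₁ = -2.713, c₀ = -2.539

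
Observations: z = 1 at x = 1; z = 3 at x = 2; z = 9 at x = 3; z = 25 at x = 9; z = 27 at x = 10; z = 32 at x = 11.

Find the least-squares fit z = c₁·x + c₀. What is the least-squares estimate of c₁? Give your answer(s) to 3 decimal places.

c₁ = 2.990

Entries of AᵀA: Σx·x = 316, Σx = 36, Σ1 = 6.
And Σx·z = 881, Σz = 97.
AᵀA·[c₁, c₀]ᵀ = Aᵀz becomes [[316, 36]; [36, 6]]·[c₁, c₀]ᵀ = [881, 97]ᵀ.
Eliminating c₀: 6·(row 1) − 36·(row 2) gives 600·c₁ = 6·881 − 36·97 = 1794, so c₁ = 299/100.
Then c₀ = (97 − 36·(299/100))/6 = -133/75.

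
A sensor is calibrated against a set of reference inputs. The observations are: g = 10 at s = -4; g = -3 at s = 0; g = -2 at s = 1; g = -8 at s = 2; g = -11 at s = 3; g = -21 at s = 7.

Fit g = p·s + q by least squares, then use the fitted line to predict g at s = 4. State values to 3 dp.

ĝ = -12.913

Forming AᵀA = [[79, 9]; [9, 6]] and Aᵀg = [-238, -35]ᵀ gives AᵀA·[p, q]ᵀ = Aᵀg.
det = 79·6 − 9² = 393.
p = ((-238)·6 − 9·(-35))/393 = -371/131; q = (79·(-35) − 9·(-238))/393 = -623/393.
At s = 4: ĝ = (-371/131)·(4) + (-623/393)·(1) = -5075/393.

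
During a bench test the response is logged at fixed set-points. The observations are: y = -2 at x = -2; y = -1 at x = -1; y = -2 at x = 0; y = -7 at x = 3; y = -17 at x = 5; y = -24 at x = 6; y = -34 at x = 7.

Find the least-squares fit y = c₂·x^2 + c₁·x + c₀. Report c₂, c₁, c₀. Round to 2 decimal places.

With design matrix M, MᵀM = [[4420, 702, 124]; [702, 124, 18]; [124, 18, 7]] and Mᵀy = [-3027, -483, -87]ᵀ.
Inverting the 3×3 Gram matrix, [c₂, c₁, c₀]ᵀ = [-18817/30326, -8409/30326, -10978/15163]ᵀ.

c₂ = -0.62, c₁ = -0.28, c₀ = -0.72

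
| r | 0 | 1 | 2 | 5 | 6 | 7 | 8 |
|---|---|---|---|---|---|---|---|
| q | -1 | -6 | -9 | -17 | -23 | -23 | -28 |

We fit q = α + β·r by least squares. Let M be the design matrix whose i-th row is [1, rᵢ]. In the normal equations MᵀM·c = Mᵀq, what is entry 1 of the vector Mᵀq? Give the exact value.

-107

Entry 1 ↔ basis 1, so (Mᵀq)_{1} = Σᵢ qᵢ = (1)·(-1) + (1)·(-6) + (1)·(-9) + (1)·(-17) + (1)·(-23) + (1)·(-23) + (1)·(-28) = -107.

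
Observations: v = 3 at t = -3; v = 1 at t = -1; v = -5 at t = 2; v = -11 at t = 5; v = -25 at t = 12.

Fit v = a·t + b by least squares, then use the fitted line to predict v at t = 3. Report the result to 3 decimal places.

With design matrix M, MᵀM = [[183, 15]; [15, 5]] and Mᵀv = [-375, -37]ᵀ.
Eliminating b: 5·(row 1) − 15·(row 2) gives 690·a = 5·(-375) − 15·(-37) = -1320, so a = -44/23.
Then b = ((-37) − 15·(-44/23))/5 = -191/115.
At t = 3: v̂ = (-44/23)·(3) + (-191/115)·(1) = -37/5.

v̂ = -7.400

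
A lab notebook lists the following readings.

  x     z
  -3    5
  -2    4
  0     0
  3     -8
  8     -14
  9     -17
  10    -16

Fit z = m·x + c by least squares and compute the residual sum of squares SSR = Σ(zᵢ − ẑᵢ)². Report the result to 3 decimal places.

Sums needed: Σx·x = 267, Σx = 25, Σ1 = 7.
Moment sums: Σx·z = -472, Σz = -46.
MᵀM·[m, c]ᵀ = Mᵀz becomes [[267, 25]; [25, 7]]·[m, c]ᵀ = [-472, -46]ᵀ.
Determinant 267·7 − 25² = 1244.
m = ((-472)·7 − 25·(-46))/1244 = -1077/622; c = (267·(-46) − 25·(-472))/1244 = -241/622.
Residuals: 60/311, 575/622, 241/622, -752/311, 149/622, -320/311, 1059/622; SSR = 3391/311.

SSR = 10.904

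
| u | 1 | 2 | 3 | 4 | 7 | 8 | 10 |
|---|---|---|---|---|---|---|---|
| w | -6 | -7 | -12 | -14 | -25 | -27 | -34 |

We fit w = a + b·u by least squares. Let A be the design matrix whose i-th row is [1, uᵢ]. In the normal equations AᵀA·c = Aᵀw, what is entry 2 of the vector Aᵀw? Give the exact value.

-843

Entry 2 ↔ basis u, so (Aᵀw)_{2} = Σᵢ (u)·wᵢ = (1)·(-6) + (2)·(-7) + (3)·(-12) + (4)·(-14) + (7)·(-25) + (8)·(-27) + (10)·(-34) = -843.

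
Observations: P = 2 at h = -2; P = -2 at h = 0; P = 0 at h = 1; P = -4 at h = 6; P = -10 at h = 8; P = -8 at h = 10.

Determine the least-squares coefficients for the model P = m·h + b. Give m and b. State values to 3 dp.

Entries of MᵀM: Σh·h = 205, Σh = 23, Σ1 = 6.
For MᵀP: Σh·P = -188, ΣP = -22.
Determinant 205·6 − 23² = 701.
m = ((-188)·6 − 23·(-22))/701 = -622/701; b = (205·(-22) − 23·(-188))/701 = -186/701.

m = -0.887, b = -0.265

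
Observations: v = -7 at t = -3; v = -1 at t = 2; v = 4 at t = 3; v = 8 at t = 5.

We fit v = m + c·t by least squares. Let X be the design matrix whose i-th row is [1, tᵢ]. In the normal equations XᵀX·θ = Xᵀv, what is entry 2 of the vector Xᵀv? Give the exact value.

71

Entry 2 ↔ basis t, so (Xᵀv)_{2} = Σᵢ (t)·vᵢ = (-3)·(-7) + (2)·(-1) + (3)·(4) + (5)·(8) = 71.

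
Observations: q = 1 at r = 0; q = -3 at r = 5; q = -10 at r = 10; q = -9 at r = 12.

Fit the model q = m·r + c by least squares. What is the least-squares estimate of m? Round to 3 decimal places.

From the data, Σr·r = 269, Σr = 27, Σ1 = 4.
Moment sums: Σr·q = -223, Σq = -21.
MᵀM·[m, c]ᵀ = Mᵀq becomes [[269, 27]; [27, 4]]·[m, c]ᵀ = [-223, -21]ᵀ.
det = 269·4 − 27² = 347.
m = ((-223)·4 − 27·(-21))/347 = -325/347; c = (269·(-21) − 27·(-223))/347 = 372/347.

m = -0.937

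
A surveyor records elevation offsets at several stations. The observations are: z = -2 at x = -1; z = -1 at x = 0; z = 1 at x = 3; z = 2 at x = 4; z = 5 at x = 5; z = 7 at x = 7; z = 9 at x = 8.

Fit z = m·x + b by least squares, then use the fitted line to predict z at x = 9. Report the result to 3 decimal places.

From the data, Σx·x = 164, Σx = 26, Σ1 = 7.
Right-hand side: Σx·z = 159, Σz = 21.
Normal equations: [[164, 26]; [26, 7]]·[m, b]ᵀ = [159, 21]ᵀ.
Eliminating b: 7·(row 1) − 26·(row 2) gives 472·m = 7·159 − 26·21 = 567, so m = 567/472.
Then b = (21 − 26·(567/472))/7 = -345/236.
At x = 9: ẑ = (567/472)·(9) + (-345/236)·(1) = 4413/472.

ẑ = 9.350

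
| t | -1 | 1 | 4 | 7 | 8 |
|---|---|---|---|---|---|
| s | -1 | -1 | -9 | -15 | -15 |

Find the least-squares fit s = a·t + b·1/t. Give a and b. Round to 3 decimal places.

Setting ∂/∂a … = 0 gives: 131·a + 5·b = -261;  5·a + (6581/3136)·b = -351/56.
(Σt·t = 131, Σt·1/t = 5, Σ1/t·1/t = 6581/3136, Σt·s = -261, Σ1/t·s = -351/56.)
Eliminating b: (6581/3136)·(row 1) − 5·(row 2) gives (783711/3136)·a = (6581/3136)·(-261) − 5·(-351/56) = -1619361/3136, so a = -179929/87079.
Then b = ((-351/56) − 5·(-179929/87079))/(6581/3136) = 168616/87079.

a = -2.066, b = 1.936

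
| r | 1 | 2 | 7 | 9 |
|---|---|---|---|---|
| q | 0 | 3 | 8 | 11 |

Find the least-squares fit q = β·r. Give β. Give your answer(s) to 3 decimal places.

From the data, Σr·r = 135.
Moment sums: Σr·q = 161.
Normal equations: [[135]]·[β]ᵀ = [161]ᵀ.
β = 161/135 = 1.19259.

β = 1.193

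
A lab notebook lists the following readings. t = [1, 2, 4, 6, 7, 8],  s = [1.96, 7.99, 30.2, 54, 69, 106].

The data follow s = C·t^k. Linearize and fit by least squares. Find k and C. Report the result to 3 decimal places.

Let Y = ln s. Fitting Y = k·ln t + ln C by least squares:
Sums: Σln t = 7.8966, Σ(ln t)² = 13.7233, Σln s = 19.0455, Σln t·ln s = 31.2486.
Normal system: [[13.7233, 7.8966]; [7.8966, 6]]·[k, ln C]ᵀ = [31.2486, 19.0455]ᵀ.
Δ = 13.7233·6 − (7.8966)² = 19.9843; k = (31.2486·6 − 7.8966·19.0455)/19.9843 = 1.85634, ln C = (13.7233·19.0455 − 7.8966·31.2486)/19.9843 = 0.73113, so C = exp(0.73113) = 2.07743.

k = 1.856, C = 2.077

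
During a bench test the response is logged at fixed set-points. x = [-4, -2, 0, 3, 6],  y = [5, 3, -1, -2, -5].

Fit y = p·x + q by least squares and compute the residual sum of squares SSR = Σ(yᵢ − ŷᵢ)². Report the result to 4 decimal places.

SSR = 3.1772

The normal system MᵀM·[p, q]ᵀ = Mᵀy is [[65, 3]; [3, 5]]·[p, q]ᵀ = [-62, 0]ᵀ.
Eliminating q: 5·(row 1) − 3·(row 2) gives 316·p = 5·(-62) − 3·0 = -310, so p = -155/158.
Then q = (0 − 3·(-155/158))/5 = 93/158.
Residuals: 77/158, 71/158, -251/158, 28/79, 47/158; SSR = 251/79.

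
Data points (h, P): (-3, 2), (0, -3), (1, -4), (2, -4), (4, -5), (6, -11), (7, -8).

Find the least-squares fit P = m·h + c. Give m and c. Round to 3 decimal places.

Forming AᵀA = [[115, 17]; [17, 7]] and AᵀP = [-160, -33]ᵀ gives AᵀA·[m, c]ᵀ = AᵀP.
det = 115·7 − 17² = 516.
m = ((-160)·7 − 17·(-33))/516 = -13/12; c = (115·(-33) − 17·(-160))/516 = -25/12.

m = -1.083, c = -2.083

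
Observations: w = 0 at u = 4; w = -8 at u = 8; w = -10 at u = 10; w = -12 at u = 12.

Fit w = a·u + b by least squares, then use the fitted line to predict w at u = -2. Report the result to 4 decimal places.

ŵ = 8.4000

From the data, Σu·u = 324, Σu = 34, Σ1 = 4.
Moment sums: Σu·w = -308, Σw = -30.
Normal equations: [[324, 34]; [34, 4]]·[a, b]ᵀ = [-308, -30]ᵀ.
det = 324·4 − 34² = 140.
a = ((-308)·4 − 34·(-30))/140 = -53/35; b = (324·(-30) − 34·(-308))/140 = 188/35.
At u = -2: ŵ = (-53/35)·(-2) + (188/35)·(1) = 42/5.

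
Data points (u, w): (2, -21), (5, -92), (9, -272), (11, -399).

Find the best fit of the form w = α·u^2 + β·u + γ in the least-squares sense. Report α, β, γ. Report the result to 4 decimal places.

α = -3.0606, β = -2.2019, γ = -4.3874

From the data, Σu^2·u^2 = 21843, Σu^2·u = 2193, Σu^2 = 231, Σu·u = 231, Σu = 27, Σ1 = 4.
For Mᵀw: Σu^2·w = -72695, Σu·w = -7339, Σw = -784.
MᵀM·[α, β, γ]ᵀ = Mᵀw becomes [[21843, 2193, 231]; [2193, 231, 27]; [231, 27, 4]]·[α, β, γ]ᵀ = [-72695, -7339, -784]ᵀ.
Row-reducing yields α = -101/33, β = -4723/2145, γ = -3137/715.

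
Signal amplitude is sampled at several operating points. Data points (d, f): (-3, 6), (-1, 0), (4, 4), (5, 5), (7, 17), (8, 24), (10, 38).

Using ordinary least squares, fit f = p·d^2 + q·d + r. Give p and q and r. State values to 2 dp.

p = 0.48, q = -0.86, r = -1.12

The normal equations are: 17460·p + 2016·q + 264·r = 6412;  2016·p + 264·q + 30·r = 714;  264·p + 30·q + 7·r = 94.
Inverting the 3×3 Gram matrix, [p, q, r]ᵀ = [16483/34083, -19571/22722, -12715/11361]ᵀ.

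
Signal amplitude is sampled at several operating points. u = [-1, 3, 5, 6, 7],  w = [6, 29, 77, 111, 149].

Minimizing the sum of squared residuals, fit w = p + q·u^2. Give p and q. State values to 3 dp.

Sums needed: Σ1 = 5, Σu^2 = 120, Σu^2·u^2 = 4404.
And Σw = 372, Σu^2·w = 13489.
Normal equations: [[5, 120]; [120, 4404]]·[p, q]ᵀ = [372, 13489]ᵀ.
Determinant 5·4404 − 120² = 7620.
p = (372·4404 − 120·13489)/7620 = 1634/635; q = (5·13489 − 120·372)/7620 = 4561/1524.

p = 2.573, q = 2.993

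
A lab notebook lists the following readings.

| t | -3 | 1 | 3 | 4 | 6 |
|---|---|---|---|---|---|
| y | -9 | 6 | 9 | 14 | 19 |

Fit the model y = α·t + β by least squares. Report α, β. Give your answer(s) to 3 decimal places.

α = 3.081, β = 1.021

Forming AᵀA = [[71, 11]; [11, 5]] and Aᵀy = [230, 39]ᵀ gives AᵀA·[α, β]ᵀ = Aᵀy.
Δ = 71·5 − 11² = 234.
α = (230·5 − 11·39)/234 = 721/234; β = (71·39 − 11·230)/234 = 239/234.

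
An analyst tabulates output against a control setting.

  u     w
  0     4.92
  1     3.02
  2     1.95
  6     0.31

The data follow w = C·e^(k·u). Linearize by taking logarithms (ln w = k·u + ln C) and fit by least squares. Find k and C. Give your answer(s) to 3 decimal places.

k = -0.459, C = 4.863

Let Y = ln w. Fitting Y = k·u + ln C by least squares:
Σu = 9.0000, Σ(u)² = 41.0000, Σln w = 2.1952, Σu·ln w = -4.5862.
Equations: 41.0000·k + 9.0000·ln C = -4.5862;  9.0000·k + 4·ln C = 2.1952.
Solving (det = 83.0000): k = -0.45906, ln C = 1.58168, so C = exp(1.58168) = 4.86311.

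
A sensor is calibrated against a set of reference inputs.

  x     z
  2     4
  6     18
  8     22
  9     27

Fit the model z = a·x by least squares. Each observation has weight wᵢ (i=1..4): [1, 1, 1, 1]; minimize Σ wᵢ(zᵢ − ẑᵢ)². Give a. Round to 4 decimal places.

a = 2.8919

Forming AᵀWA = [[185]] and AᵀWz = [535]ᵀ gives AᵀWA·[a]ᵀ = AᵀWz.
a = 535/185 = 2.89189.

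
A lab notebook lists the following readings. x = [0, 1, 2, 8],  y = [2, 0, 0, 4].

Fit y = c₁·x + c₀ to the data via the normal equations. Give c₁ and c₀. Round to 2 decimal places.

Entries of MᵀM: Σx·x = 69, Σx = 11, Σ1 = 4.
Right-hand side: Σx·y = 32, Σy = 6.
So MᵀM·[c₁, c₀]ᵀ = Mᵀy: [[69, 11]; [11, 4]]·[c₁, c₀]ᵀ = [32, 6]ᵀ.
Eliminating c₀: 4·(row 1) − 11·(row 2) gives 155·c₁ = 4·32 − 11·6 = 62, so c₁ = 2/5.
Then c₀ = (6 − 11·(2/5))/4 = 2/5.

c₁ = 0.40, c₀ = 0.40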